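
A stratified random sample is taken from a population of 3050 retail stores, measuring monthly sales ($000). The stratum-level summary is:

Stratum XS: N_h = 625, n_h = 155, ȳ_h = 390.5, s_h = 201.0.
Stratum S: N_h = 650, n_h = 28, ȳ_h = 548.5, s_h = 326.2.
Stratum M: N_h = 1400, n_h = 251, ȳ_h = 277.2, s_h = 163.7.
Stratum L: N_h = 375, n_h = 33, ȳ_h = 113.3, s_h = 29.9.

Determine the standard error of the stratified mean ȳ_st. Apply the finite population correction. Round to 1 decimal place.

V̂(ȳ_st) = Σ W_h² (1 − n_h/N_h) s_h²/n_h, with W_h = N_h/N and N = 3050:
  stratum XS: (625/3050)²·(1 − 155/625)·201.0²/155 = 8.23073
  stratum S: (650/3050)²·(1 − 28/650)·326.2²/28 = 165.163
  stratum M: (1400/3050)²·(1 − 251/1400)·163.7²/251 = 18.4617
  stratum L: (375/3050)²·(1 − 33/375)·29.9²/33 = 0.373496
V̂(ȳ_st) = 192.229
SE(ȳ_st) = √192.229 = 13.8647

SE(ȳ_st) ≈ 13.9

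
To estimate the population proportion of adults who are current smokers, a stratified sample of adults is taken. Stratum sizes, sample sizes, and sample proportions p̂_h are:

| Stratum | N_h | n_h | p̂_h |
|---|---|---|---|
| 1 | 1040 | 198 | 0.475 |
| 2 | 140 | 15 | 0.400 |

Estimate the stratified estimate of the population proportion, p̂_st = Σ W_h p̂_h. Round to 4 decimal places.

p̂_st ≈ 0.4661

N = 1180; stratum weights W_h = N_h/N.
p̂_st = Σ W_h p̂_h = (1040·0.475 + 140·0.400)/1180 = 0.46610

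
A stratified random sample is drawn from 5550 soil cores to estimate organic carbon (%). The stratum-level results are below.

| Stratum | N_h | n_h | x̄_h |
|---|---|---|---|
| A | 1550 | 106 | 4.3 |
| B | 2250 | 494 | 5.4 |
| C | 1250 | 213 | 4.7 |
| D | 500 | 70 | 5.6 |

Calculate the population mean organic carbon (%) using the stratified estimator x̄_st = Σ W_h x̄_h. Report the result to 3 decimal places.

N = Σ N_h = 5550. Stratum weights W_h = N_h/N.
x̄_st = (1550·4.3 + 2250·5.4 + 1250·4.7 + 500·5.6) / 5550 = 4.95315

x̄_st ≈ 4.953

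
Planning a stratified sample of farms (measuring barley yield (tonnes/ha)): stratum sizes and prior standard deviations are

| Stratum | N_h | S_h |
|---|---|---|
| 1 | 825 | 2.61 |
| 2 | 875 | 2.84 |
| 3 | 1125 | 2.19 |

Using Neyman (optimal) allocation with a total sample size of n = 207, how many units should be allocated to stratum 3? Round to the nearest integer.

Neyman allocation: n_h = n · N_h S_h / Σ N_i S_i, with n = 207.
  stratum 1: N_h·S_h = 825·2.61 = 2153.25
  stratum 2: N_h·S_h = 875·2.84 = 2485.00
  stratum 3: N_h·S_h = 1125·2.19 = 2463.75
Σ N_h S_h = 7102.00
n for stratum 3 = 207·2463.75/7102.00 = 71.810 → 72

72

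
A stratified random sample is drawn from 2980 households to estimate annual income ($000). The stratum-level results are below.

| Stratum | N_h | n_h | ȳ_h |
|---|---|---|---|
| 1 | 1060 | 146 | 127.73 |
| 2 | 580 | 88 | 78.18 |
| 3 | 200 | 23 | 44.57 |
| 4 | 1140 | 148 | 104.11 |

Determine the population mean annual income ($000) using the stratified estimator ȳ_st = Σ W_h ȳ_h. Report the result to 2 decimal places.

N = Σ N_h = 2980. Stratum weights W_h = N_h/N.
ȳ_st = (1060·127.73 + 580·78.18 + 200·44.57 + 1140·104.11) / 2980 = 103.4690

ȳ_st ≈ 103.47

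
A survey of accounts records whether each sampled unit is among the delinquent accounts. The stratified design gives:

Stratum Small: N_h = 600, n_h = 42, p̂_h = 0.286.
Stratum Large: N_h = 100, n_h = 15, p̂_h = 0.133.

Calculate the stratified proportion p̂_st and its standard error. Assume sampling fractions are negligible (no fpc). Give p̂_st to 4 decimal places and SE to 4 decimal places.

p̂_st ≈ 0.2641, SE ≈ 0.0619

N = 700; stratum weights W_h = N_h/N.
p̂_st = Σ W_h p̂_h = (600·0.286 + 100·0.133)/700 = 0.26414
V̂(p̂_st) = Σ W_h² p̂_h(1−p̂_h)/(n_h−1):
  stratum Small: (600/700)²·0.286·0.714/41 = 0.00365921
  stratum Large: (100/700)²·0.133·0.867/14 = 0.000168092
V̂(p̂_st) = 0.0038273; SE = √V̂ = 0.0618652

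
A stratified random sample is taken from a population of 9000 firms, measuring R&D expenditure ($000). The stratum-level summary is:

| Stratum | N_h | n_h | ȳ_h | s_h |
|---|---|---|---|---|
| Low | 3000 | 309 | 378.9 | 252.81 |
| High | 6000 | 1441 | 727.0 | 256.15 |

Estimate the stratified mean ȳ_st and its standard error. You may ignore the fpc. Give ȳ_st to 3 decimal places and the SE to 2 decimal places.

ȳ_st = Σ W_h ȳ_h = (3000·378.9 + 6000·727.0)/9000 = 610.96667
V̂(ȳ_st) = Σ W_h² s_h²/n_h, with W_h = N_h/N and N = 9000:
  stratum Low: (3000/9000)²·252.81²/309 = 22.982
  stratum High: (6000/9000)²·256.15²/1441 = 20.2368
V̂(ȳ_st) = 43.2188
SE(ȳ_st) = √43.2188 = 6.5741

ȳ_st ≈ 610.967, SE ≈ 6.57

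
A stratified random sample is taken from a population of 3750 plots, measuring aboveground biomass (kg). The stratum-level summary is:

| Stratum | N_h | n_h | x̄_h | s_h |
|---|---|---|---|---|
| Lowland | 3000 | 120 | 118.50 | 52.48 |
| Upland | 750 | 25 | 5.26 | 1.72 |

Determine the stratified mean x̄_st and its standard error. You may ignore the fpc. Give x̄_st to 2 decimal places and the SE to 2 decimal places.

x̄_st = Σ W_h x̄_h = (3000·118.50 + 750·5.26)/3750 = 95.85200
V̂(x̄_st) = Σ W_h² s_h²/n_h, with W_h = N_h/N and N = 3750:
  stratum Lowland: (3000/3750)²·52.48²/120 = 14.6888
  stratum Upland: (750/3750)²·1.72²/25 = 0.00473344
V̂(x̄_st) = 14.6935
SE(x̄_st) = √14.6935 = 3.83321

x̄_st ≈ 95.85, SE ≈ 3.83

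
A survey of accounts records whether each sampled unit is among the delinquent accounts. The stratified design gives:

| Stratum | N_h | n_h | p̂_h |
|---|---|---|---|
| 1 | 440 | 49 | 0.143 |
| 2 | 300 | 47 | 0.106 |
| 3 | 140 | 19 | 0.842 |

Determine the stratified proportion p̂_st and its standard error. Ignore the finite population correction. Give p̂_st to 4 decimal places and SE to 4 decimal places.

p̂_st ≈ 0.2416, SE ≈ 0.0326

N = 880; stratum weights W_h = N_h/N.
p̂_st = Σ W_h p̂_h = (440·0.143 + 300·0.106 + 140·0.842)/880 = 0.24159
V̂(p̂_st) = Σ W_h² p̂_h(1−p̂_h)/(n_h−1):
  stratum 1: (440/880)²·0.143·0.857/48 = 0.000638286
  stratum 2: (300/880)²·0.106·0.894/46 = 0.000239421
  stratum 3: (140/880)²·0.842·0.158/18 = 0.000187063
V̂(p̂_st) = 0.00106477; SE = √V̂ = 0.0326308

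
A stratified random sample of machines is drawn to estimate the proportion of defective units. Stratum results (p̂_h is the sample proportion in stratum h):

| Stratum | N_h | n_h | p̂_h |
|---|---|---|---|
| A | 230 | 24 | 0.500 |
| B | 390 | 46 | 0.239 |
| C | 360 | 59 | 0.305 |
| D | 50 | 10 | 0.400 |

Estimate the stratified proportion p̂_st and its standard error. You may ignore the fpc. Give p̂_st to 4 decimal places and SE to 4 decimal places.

N = 1030; stratum weights W_h = N_h/N.
p̂_st = Σ W_h p̂_h = (230·0.500 + 390·0.239 + 360·0.305 + 50·0.400)/1030 = 0.32817
V̂(p̂_st) = Σ W_h² p̂_h(1−p̂_h)/(n_h−1):
  stratum A: (230/1030)²·0.500·0.500/23 = 0.000541993
  stratum B: (390/1030)²·0.239·0.761/45 = 0.000579462
  stratum C: (360/1030)²·0.305·0.695/58 = 0.000446465
  stratum D: (50/1030)²·0.400·0.600/9 = 6.28397e-05
V̂(p̂_st) = 0.00163076; SE = √V̂ = 0.0403827

p̂_st ≈ 0.3282, SE ≈ 0.0404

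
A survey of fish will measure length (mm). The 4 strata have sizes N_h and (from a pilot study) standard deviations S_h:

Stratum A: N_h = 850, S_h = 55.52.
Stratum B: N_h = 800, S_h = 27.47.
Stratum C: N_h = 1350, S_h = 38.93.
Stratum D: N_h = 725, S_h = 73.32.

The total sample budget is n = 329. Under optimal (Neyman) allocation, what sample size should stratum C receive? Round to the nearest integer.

99

Neyman allocation: n_h = n · N_h S_h / Σ N_i S_i, with n = 329.
  stratum A: N_h·S_h = 850·55.52 = 47192.00
  stratum B: N_h·S_h = 800·27.47 = 21976.00
  stratum C: N_h·S_h = 1350·38.93 = 52555.50
  stratum D: N_h·S_h = 725·73.32 = 53157.00
Σ N_h S_h = 174880.50
n for stratum C = 329·52555.50/174880.50 = 98.872 → 99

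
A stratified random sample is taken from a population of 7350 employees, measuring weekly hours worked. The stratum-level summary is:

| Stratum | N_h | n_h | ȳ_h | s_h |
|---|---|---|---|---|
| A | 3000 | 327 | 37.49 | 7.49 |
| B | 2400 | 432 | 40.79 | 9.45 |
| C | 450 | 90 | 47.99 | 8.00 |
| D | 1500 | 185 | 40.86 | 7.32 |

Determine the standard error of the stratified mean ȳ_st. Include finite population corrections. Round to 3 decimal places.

SE(ȳ_st) ≈ 0.237

V̂(ȳ_st) = Σ W_h² (1 − n_h/N_h) s_h²/n_h, with W_h = N_h/N and N = 7350:
  stratum A: (3000/7350)²·(1 − 327/3000)·7.49²/327 = 0.025466
  stratum B: (2400/7350)²·(1 − 432/2400)·9.45²/432 = 0.0180735
  stratum C: (450/7350)²·(1 − 90/450)·8.00²/90 = 0.00213244
  stratum D: (1500/7350)²·(1 − 185/1500)·7.32²/185 = 0.0105753
V̂(ȳ_st) = 0.0562473
SE(ȳ_st) = √0.0562473 = 0.237165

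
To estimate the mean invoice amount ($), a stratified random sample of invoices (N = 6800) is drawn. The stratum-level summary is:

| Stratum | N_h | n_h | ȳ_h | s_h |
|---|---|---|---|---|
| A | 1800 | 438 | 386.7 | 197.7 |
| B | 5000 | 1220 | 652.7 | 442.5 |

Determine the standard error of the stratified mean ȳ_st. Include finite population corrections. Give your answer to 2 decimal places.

V̂(ȳ_st) = Σ W_h² (1 − n_h/N_h) s_h²/n_h, with W_h = N_h/N and N = 6800:
  stratum A: (1800/6800)²·(1 − 438/1800)·197.7²/438 = 4.7312
  stratum B: (5000/6800)²·(1 − 1220/5000)·442.5²/1220 = 65.601
V̂(ȳ_st) = 70.3322
SE(ȳ_st) = √70.3322 = 8.38643

SE(ȳ_st) ≈ 8.39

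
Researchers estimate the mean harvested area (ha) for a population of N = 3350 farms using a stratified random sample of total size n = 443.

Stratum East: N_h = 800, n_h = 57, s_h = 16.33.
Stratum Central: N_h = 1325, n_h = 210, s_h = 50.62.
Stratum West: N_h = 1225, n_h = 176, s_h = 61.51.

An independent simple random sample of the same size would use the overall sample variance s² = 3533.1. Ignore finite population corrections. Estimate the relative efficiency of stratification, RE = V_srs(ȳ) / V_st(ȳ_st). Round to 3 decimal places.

V̂(ȳ_st) = Σ W_h² s_h²/n_h, with W_h = N_h/N and N = 3350:
  stratum East: (800/3350)²·16.33²/57 = 0.266801
  stratum Central: (1325/3350)²·50.62²/210 = 1.90883
  stratum West: (1225/3350)²·61.51²/176 = 2.87449
V_st = 5.05012
V_srs = s²/n = 3533.1/443 = 7.9754
Relative efficiency = V_srs / V_st = 7.9754/5.05012 = 1.5792

RE ≈ 1.579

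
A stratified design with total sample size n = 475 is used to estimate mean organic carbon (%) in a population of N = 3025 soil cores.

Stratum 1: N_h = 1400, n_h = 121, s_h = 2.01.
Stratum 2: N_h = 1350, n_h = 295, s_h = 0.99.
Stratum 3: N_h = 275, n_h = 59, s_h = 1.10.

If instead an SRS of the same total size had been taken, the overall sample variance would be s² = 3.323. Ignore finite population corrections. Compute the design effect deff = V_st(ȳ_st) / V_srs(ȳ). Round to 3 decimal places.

V̂(ȳ_st) = Σ W_h² s_h²/n_h, with W_h = N_h/N and N = 3025:
  stratum 1: (1400/3025)²·2.01²/121 = 0.00715175
  stratum 2: (1350/3025)²·0.99²/295 = 0.000661706
  stratum 3: (275/3025)²·1.10²/59 = 0.000169492
V_st = 0.00798294
V_srs = s²/n = 3.323/475 = 0.00699579
deff = V_st / V_srs = 0.00798294/0.00699579 = 1.1411

deff ≈ 1.141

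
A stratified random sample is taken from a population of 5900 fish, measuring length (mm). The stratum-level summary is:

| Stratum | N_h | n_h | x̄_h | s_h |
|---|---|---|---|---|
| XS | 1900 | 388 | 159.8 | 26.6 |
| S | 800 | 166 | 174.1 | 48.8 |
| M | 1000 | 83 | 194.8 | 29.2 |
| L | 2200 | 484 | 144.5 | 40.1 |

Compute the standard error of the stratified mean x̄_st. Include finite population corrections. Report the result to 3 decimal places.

V̂(x̄_st) = Σ W_h² (1 − n_h/N_h) s_h²/n_h, with W_h = N_h/N and N = 5900:
  stratum XS: (1900/5900)²·(1 − 388/1900)·26.6²/388 = 0.150499
  stratum S: (800/5900)²·(1 − 166/800)·48.8²/166 = 0.209029
  stratum M: (1000/5900)²·(1 − 83/1000)·29.2²/83 = 0.270616
  stratum L: (2200/5900)²·(1 − 484/2200)·40.1²/484 = 0.360312
V̂(x̄_st) = 0.990456
SE(x̄_st) = √0.990456 = 0.995217

SE(x̄_st) ≈ 0.995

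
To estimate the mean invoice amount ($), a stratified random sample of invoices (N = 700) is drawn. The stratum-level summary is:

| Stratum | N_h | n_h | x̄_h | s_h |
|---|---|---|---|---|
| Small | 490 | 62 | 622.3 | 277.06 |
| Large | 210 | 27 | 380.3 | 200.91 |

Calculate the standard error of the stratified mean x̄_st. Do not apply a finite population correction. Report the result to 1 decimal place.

V̂(x̄_st) = Σ W_h² s_h²/n_h, with W_h = N_h/N and N = 700:
  stratum Small: (490/700)²·277.06²/62 = 606.669
  stratum Large: (210/700)²·200.91²/27 = 134.549
V̂(x̄_st) = 741.219
SE(x̄_st) = √741.219 = 27.2253

SE(x̄_st) ≈ 27.2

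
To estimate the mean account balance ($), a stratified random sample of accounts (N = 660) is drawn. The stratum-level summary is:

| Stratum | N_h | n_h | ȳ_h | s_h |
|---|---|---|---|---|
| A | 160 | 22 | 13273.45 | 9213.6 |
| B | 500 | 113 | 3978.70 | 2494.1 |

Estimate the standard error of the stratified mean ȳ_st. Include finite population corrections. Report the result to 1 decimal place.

SE(ȳ_st) ≈ 469.1

V̂(ȳ_st) = Σ W_h² (1 − n_h/N_h) s_h²/n_h, with W_h = N_h/N and N = 660:
  stratum A: (160/660)²·(1 − 22/160)·9213.6²/22 = 195590
  stratum B: (500/660)²·(1 − 113/500)·2494.1²/113 = 24453.6
V̂(ȳ_st) = 220044
SE(ȳ_st) = √220044 = 469.088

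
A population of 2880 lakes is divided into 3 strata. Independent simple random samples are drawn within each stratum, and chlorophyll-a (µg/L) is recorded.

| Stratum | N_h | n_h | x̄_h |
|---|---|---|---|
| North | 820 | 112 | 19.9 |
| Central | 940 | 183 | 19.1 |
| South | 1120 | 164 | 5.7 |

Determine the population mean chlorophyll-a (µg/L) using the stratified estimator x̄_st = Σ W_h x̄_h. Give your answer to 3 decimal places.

x̄_st ≈ 14.117

N = Σ N_h = 2880. Stratum weights W_h = N_h/N.
x̄_st = (820·19.9 + 940·19.1 + 1120·5.7) / 2880 = 14.11667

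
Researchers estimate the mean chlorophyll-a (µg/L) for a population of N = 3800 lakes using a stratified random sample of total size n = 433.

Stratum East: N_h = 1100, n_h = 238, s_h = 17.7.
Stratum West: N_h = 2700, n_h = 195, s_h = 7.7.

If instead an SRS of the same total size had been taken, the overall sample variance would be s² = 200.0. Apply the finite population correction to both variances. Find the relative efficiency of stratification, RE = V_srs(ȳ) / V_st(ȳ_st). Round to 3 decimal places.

RE ≈ 1.788

V̂(ȳ_st) = Σ W_h² (1 − n_h/N_h) s_h²/n_h, with W_h = N_h/N and N = 3800:
  stratum East: (1100/3800)²·(1 − 238/1100)·17.7²/238 = 0.0864375
  stratum West: (2700/3800)²·(1 − 195/2700)·7.7²/195 = 0.142413
V_st = 0.228851
V_srs = (1 − 433/3800)·200.0/433 = 0.409262
Relative efficiency = V_srs / V_st = 0.409262/0.228851 = 1.7883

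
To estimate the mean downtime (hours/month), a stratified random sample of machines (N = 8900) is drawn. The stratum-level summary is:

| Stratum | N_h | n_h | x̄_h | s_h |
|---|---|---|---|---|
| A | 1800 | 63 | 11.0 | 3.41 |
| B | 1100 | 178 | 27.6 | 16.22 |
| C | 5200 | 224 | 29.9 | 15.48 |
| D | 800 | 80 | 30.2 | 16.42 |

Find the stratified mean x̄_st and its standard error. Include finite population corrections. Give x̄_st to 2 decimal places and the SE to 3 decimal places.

x̄_st ≈ 25.82, SE ≈ 0.633

x̄_st = Σ W_h x̄_h = (1800·11.0 + 1100·27.6 + 5200·29.9 + 800·30.2)/8900 = 25.82022
V̂(x̄_st) = Σ W_h² (1 − n_h/N_h) s_h²/n_h, with W_h = N_h/N and N = 8900:
  stratum A: (1800/8900)²·(1 − 63/1800)·3.41²/63 = 0.00728552
  stratum B: (1100/8900)²·(1 − 178/1100)·16.22²/178 = 0.0189245
  stratum C: (5200/8900)²·(1 − 224/5200)·15.48²/224 = 0.34946
  stratum D: (800/8900)²·(1 − 80/800)·16.42²/80 = 0.0245075
V̂(x̄_st) = 0.400178
SE(x̄_st) = √0.400178 = 0.632596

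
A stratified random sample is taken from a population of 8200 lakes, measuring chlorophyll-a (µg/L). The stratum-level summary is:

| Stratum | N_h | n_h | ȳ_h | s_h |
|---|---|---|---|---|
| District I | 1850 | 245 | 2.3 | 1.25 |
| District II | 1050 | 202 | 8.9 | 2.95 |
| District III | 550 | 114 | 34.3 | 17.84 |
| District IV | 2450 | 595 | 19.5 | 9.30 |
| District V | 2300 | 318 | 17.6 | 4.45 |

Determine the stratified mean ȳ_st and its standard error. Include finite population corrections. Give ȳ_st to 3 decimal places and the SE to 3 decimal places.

ȳ_st = Σ W_h ȳ_h = (1850·2.3 + 1050·8.9 + 550·34.3 + 2450·19.5 + 2300·17.6)/8200 = 14.72195
V̂(ȳ_st) = Σ W_h² (1 − n_h/N_h) s_h²/n_h, with W_h = N_h/N and N = 8200:
  stratum District I: (1850/8200)²·(1 − 245/1850)·1.25²/245 = 0.000281626
  stratum District II: (1050/8200)²·(1 − 202/1050)·2.95²/202 = 0.000570493
  stratum District III: (550/8200)²·(1 − 114/550)·17.84²/114 = 0.00995649
  stratum District IV: (2450/8200)²·(1 − 595/2450)·9.30²/595 = 0.00982497
  stratum District V: (2300/8200)²·(1 − 318/2300)·4.45²/318 = 0.00422179
V̂(ȳ_st) = 0.0248554
SE(ȳ_st) = √0.0248554 = 0.157656

ȳ_st ≈ 14.722, SE ≈ 0.158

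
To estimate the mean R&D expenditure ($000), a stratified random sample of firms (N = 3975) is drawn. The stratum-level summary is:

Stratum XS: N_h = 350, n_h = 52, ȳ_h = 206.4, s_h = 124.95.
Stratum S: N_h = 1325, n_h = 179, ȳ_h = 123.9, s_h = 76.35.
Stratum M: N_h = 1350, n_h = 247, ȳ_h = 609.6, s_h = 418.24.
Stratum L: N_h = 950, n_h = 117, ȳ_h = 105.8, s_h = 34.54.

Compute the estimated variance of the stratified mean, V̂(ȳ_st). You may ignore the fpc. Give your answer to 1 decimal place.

V̂(ȳ_st) ≈ 88.2

V̂(ȳ_st) = Σ W_h² s_h²/n_h, with W_h = N_h/N and N = 3975:
  stratum XS: (350/3975)²·124.95²/52 = 2.32772
  stratum S: (1325/3975)²·76.35²/179 = 3.61845
  stratum M: (1350/3975)²·418.24²/247 = 81.686
  stratum L: (950/3975)²·34.54²/117 = 0.582414
V̂(ȳ_st) = 88.2146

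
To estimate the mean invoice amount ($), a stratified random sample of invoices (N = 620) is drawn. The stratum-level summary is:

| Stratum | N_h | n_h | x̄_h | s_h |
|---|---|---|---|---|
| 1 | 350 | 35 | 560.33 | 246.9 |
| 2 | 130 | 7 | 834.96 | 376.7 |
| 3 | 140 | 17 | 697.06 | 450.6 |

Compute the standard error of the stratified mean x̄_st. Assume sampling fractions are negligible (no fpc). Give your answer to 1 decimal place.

SE(x̄_st) ≈ 45.3

V̂(x̄_st) = Σ W_h² s_h²/n_h, with W_h = N_h/N and N = 620:
  stratum 1: (350/620)²·246.9²/35 = 555.043
  stratum 2: (130/620)²·376.7²/7 = 891.244
  stratum 3: (140/620)²·450.6²/17 = 608.984
V̂(x̄_st) = 2055.27
SE(x̄_st) = √2055.27 = 45.3351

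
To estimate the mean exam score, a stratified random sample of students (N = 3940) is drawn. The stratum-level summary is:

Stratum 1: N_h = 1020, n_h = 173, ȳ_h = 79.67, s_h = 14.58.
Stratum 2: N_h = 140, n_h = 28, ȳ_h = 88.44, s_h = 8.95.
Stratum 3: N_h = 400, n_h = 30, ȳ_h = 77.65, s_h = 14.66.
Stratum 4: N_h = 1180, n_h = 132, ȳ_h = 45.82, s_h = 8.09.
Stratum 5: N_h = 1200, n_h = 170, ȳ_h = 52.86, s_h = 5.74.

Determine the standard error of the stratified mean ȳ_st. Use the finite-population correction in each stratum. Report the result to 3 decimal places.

SE(ȳ_st) ≈ 0.441

V̂(ȳ_st) = Σ W_h² (1 − n_h/N_h) s_h²/n_h, with W_h = N_h/N and N = 3940:
  stratum 1: (1020/3940)²·(1 − 173/1020)·14.58²/173 = 0.0683849
  stratum 2: (140/3940)²·(1 − 28/140)·8.95²/28 = 0.00288963
  stratum 3: (400/3940)²·(1 − 30/400)·14.66²/30 = 0.0682993
  stratum 4: (1180/3940)²·(1 − 132/1180)·8.09²/132 = 0.0394979
  stratum 5: (1200/3940)²·(1 − 170/1200)·5.74²/170 = 0.0154312
V̂(ȳ_st) = 0.194503
SE(ȳ_st) = √0.194503 = 0.441025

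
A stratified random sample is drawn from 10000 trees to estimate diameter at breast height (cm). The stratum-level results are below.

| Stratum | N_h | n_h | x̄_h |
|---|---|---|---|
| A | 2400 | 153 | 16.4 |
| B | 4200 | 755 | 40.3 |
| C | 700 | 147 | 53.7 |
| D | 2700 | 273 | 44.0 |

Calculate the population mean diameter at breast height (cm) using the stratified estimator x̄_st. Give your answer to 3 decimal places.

N = Σ N_h = 10000. Stratum weights W_h = N_h/N.
x̄_st = (2400·16.4 + 4200·40.3 + 700·53.7 + 2700·44.0) / 10000 = 36.50100

x̄_st ≈ 36.501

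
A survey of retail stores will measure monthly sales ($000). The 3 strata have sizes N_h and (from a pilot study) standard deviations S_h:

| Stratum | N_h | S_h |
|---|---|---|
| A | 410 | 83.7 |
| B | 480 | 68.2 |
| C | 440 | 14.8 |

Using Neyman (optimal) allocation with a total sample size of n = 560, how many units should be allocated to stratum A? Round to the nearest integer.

Neyman allocation: n_h = n · N_h S_h / Σ N_i S_i, with n = 560.
  stratum A: N_h·S_h = 410·83.7 = 34317.00
  stratum B: N_h·S_h = 480·68.2 = 32736.00
  stratum C: N_h·S_h = 440·14.8 = 6512.00
Σ N_h S_h = 73565.00
n for stratum A = 560·34317.00/73565.00 = 261.232 → 261

261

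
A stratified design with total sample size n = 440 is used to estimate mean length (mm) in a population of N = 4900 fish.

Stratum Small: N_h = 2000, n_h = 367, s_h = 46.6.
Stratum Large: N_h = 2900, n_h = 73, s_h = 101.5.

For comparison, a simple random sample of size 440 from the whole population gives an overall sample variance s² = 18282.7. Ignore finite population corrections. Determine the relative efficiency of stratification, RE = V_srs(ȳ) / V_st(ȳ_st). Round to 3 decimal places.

RE ≈ 0.824

V̂(ȳ_st) = Σ W_h² s_h²/n_h, with W_h = N_h/N and N = 4900:
  stratum Small: (2000/4900)²·46.6²/367 = 0.985765
  stratum Large: (2900/4900)²·101.5²/73 = 49.4326
V_st = 50.4183
V_srs = s²/n = 18282.7/440 = 41.5516
Relative efficiency = V_srs / V_st = 41.5516/50.4183 = 0.8241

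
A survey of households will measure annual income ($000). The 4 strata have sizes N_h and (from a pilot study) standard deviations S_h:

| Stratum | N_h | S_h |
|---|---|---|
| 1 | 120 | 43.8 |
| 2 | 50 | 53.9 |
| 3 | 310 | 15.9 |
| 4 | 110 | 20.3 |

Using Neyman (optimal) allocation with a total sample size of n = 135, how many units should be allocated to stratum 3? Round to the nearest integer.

44

Neyman allocation: n_h = n · N_h S_h / Σ N_i S_i, with n = 135.
  stratum 1: N_h·S_h = 120·43.8 = 5256.00
  stratum 2: N_h·S_h = 50·53.9 = 2695.00
  stratum 3: N_h·S_h = 310·15.9 = 4929.00
  stratum 4: N_h·S_h = 110·20.3 = 2233.00
Σ N_h S_h = 15113.00
n for stratum 3 = 135·4929.00/15113.00 = 44.029 → 44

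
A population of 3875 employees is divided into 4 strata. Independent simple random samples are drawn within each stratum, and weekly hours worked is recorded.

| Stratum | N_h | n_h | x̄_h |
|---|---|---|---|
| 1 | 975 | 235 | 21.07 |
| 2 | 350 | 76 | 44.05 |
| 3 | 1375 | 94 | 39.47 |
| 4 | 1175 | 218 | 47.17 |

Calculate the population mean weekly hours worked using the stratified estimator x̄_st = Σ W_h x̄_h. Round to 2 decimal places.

N = Σ N_h = 3875. Stratum weights W_h = N_h/N.
x̄_st = (975·21.07 + 350·44.05 + 1375·39.47 + 1175·47.17) / 3875 = 37.5888

x̄_st ≈ 37.59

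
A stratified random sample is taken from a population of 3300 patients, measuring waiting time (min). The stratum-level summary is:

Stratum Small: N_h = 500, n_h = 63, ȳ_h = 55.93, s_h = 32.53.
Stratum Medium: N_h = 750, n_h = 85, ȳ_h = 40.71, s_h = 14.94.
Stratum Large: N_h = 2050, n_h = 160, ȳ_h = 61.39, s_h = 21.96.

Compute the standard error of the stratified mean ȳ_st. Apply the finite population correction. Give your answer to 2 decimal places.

V̂(ȳ_st) = Σ W_h² (1 − n_h/N_h) s_h²/n_h, with W_h = N_h/N and N = 3300:
  stratum Small: (500/3300)²·(1 − 63/500)·32.53²/63 = 0.337016
  stratum Medium: (750/3300)²·(1 − 85/750)·14.94²/85 = 0.120264
  stratum Large: (2050/3300)²·(1 − 160/2050)·21.96²/160 = 1.07234
V̂(ȳ_st) = 1.52962
SE(ȳ_st) = √1.52962 = 1.23678

SE(ȳ_st) ≈ 1.24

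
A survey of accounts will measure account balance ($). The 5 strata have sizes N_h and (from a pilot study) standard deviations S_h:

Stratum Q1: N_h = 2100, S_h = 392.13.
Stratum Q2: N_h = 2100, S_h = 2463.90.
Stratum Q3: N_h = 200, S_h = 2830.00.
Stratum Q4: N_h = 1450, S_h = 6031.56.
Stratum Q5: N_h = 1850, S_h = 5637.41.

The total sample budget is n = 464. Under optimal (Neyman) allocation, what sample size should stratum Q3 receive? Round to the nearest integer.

10

Neyman allocation: n_h = n · N_h S_h / Σ N_i S_i, with n = 464.
  stratum Q1: N_h·S_h = 2100·392.13 = 823473.00
  stratum Q2: N_h·S_h = 2100·2463.90 = 5174190.00
  stratum Q3: N_h·S_h = 200·2830.00 = 566000.00
  stratum Q4: N_h·S_h = 1450·6031.56 = 8745762.00
  stratum Q5: N_h·S_h = 1850·5637.41 = 10429208.50
Σ N_h S_h = 25738633.50
n for stratum Q3 = 464·566000.00/25738633.50 = 10.203 → 10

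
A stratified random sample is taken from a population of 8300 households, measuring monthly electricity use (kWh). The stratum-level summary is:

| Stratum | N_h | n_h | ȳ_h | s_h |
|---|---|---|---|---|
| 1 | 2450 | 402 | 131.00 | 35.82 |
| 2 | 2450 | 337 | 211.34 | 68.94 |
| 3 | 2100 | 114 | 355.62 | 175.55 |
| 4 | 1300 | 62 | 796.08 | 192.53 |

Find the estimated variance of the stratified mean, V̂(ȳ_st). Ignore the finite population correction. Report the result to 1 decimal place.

V̂(ȳ_st) ≈ 33.5

V̂(ȳ_st) = Σ W_h² s_h²/n_h, with W_h = N_h/N and N = 8300:
  stratum 1: (2450/8300)²·35.82²/402 = 0.2781
  stratum 2: (2450/8300)²·68.94²/337 = 1.22882
  stratum 3: (2100/8300)²·175.55²/114 = 17.3053
  stratum 4: (1300/8300)²·192.53²/62 = 14.6668
V̂(ȳ_st) = 33.479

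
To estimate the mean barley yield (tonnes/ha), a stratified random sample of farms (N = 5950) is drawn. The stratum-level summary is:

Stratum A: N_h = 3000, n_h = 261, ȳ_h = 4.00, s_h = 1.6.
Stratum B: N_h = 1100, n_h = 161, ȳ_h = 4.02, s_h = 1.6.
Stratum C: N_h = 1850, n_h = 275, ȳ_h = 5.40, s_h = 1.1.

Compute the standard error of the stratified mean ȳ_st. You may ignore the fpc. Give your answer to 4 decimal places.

SE(ȳ_st) ≈ 0.0588

V̂(ȳ_st) = Σ W_h² s_h²/n_h, with W_h = N_h/N and N = 5950:
  stratum A: (3000/5950)²·1.6²/261 = 0.00249349
  stratum B: (1100/5950)²·1.6²/161 = 0.000543457
  stratum C: (1850/5950)²·1.1²/275 = 0.000425365
V̂(ȳ_st) = 0.00346232
SE(ȳ_st) = √0.00346232 = 0.0588414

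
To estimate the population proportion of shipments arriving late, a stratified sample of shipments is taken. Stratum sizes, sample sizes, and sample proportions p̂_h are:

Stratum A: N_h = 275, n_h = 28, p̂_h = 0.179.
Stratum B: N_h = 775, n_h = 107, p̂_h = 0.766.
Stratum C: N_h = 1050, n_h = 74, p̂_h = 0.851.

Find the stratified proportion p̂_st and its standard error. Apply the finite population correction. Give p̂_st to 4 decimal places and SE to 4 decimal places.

p̂_st ≈ 0.7316, SE ≈ 0.0262

N = 2100; stratum weights W_h = N_h/N.
p̂_st = Σ W_h p̂_h = (275·0.179 + 775·0.766 + 1050·0.851)/2100 = 0.73163
V̂(p̂_st) = Σ W_h² (1 − n_h/N_h) p̂_h(1−p̂_h)/(n_h−1):
  stratum A: (275/2100)²·(1 − 28/275)·0.179·0.821/27 = 8.38346e-05
  stratum B: (775/2100)²·(1 − 107/775)·0.766·0.234/106 = 0.000198508
  stratum C: (1050/2100)²·(1 − 74/1050)·0.851·0.149/73 = 0.000403639
V̂(p̂_st) = 0.000685982; SE = √V̂ = 0.0261913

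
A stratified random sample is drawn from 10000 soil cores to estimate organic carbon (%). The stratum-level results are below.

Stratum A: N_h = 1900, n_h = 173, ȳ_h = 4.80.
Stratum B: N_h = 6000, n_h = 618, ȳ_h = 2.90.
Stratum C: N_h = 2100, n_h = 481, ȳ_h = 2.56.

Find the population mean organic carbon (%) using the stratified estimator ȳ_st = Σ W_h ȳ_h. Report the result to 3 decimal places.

ȳ_st ≈ 3.190

N = Σ N_h = 10000. Stratum weights W_h = N_h/N.
ȳ_st = (1900·4.80 + 6000·2.90 + 2100·2.56) / 10000 = 3.18960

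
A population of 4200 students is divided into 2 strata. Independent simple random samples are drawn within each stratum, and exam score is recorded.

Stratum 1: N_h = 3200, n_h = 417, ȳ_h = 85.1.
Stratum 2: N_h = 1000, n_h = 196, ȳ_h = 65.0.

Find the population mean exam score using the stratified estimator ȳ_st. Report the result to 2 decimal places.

N = Σ N_h = 4200. Stratum weights W_h = N_h/N.
ȳ_st = (3200·85.1 + 1000·65.0) / 4200 = 80.3143

ȳ_st ≈ 80.31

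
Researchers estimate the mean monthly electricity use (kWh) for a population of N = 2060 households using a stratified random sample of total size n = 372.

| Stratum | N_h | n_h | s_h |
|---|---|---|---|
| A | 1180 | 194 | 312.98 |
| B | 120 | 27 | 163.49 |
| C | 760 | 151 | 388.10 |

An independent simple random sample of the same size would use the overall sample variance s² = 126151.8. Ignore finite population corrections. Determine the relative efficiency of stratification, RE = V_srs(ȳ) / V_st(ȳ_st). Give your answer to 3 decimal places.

RE ≈ 1.113

V̂(ȳ_st) = Σ W_h² s_h²/n_h, with W_h = N_h/N and N = 2060:
  stratum A: (1180/2060)²·312.98²/194 = 165.677
  stratum B: (120/2060)²·163.49²/27 = 3.35928
  stratum C: (760/2060)²·388.10²/151 = 135.77
V_st = 304.806
V_srs = s²/n = 126151.8/372 = 339.118
Relative efficiency = V_srs / V_st = 339.118/304.806 = 1.1126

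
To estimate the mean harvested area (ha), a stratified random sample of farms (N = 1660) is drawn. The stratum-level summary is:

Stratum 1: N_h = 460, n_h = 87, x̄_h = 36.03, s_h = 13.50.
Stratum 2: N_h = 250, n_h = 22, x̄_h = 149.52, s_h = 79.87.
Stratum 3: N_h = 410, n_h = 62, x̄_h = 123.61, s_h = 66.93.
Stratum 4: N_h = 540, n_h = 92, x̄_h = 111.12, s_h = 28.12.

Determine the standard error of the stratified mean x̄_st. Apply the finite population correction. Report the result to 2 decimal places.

SE(x̄_st) ≈ 3.26

V̂(x̄_st) = Σ W_h² (1 − n_h/N_h) s_h²/n_h, with W_h = N_h/N and N = 1660:
  stratum 1: (460/1660)²·(1 − 87/460)·13.50²/87 = 0.130436
  stratum 2: (250/1660)²·(1 − 22/250)·79.87²/22 = 5.99796
  stratum 3: (410/1660)²·(1 − 62/410)·66.93²/62 = 3.74108
  stratum 4: (540/1660)²·(1 − 92/540)·28.12²/92 = 0.754568
V̂(x̄_st) = 10.624
SE(x̄_st) = √10.624 = 3.25945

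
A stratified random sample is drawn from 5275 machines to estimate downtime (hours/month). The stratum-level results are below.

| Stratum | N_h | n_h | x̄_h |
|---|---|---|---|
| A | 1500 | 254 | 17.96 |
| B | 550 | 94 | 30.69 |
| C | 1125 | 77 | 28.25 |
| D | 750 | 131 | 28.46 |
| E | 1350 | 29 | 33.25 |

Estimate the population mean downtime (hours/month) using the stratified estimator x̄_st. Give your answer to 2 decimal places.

x̄_st ≈ 26.89

N = Σ N_h = 5275. Stratum weights W_h = N_h/N.
x̄_st = (1500·17.96 + 550·30.69 + 1125·28.25 + 750·28.46 + 1350·33.25) / 5275 = 26.8878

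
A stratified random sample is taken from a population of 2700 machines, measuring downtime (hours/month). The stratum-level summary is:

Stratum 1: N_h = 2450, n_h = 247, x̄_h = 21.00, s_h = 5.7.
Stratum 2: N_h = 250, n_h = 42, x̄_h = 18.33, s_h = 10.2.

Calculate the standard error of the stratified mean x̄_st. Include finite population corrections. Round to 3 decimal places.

SE(x̄_st) ≈ 0.339

V̂(x̄_st) = Σ W_h² (1 − n_h/N_h) s_h²/n_h, with W_h = N_h/N and N = 2700:
  stratum 1: (2450/2700)²·(1 − 247/2450)·5.7²/247 = 0.0973881
  stratum 2: (250/2700)²·(1 − 42/250)·10.2²/42 = 0.0176696
V̂(x̄_st) = 0.115058
SE(x̄_st) = √0.115058 = 0.339202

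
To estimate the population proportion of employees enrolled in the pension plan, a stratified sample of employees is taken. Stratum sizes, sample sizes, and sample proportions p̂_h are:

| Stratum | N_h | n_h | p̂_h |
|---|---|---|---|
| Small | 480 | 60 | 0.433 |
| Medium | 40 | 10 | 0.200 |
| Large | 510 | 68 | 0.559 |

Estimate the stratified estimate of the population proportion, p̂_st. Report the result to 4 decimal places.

p̂_st ≈ 0.4863

N = 1030; stratum weights W_h = N_h/N.
p̂_st = Σ W_h p̂_h = (480·0.433 + 40·0.200 + 510·0.559)/1030 = 0.48634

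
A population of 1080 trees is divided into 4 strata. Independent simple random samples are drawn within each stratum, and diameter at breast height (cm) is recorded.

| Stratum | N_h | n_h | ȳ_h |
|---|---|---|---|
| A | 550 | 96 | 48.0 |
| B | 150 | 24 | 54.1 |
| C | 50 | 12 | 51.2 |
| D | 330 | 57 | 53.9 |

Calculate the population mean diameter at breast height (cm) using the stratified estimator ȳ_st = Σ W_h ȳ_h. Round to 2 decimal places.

ȳ_st ≈ 50.80

N = Σ N_h = 1080. Stratum weights W_h = N_h/N.
ȳ_st = (550·48.0 + 150·54.1 + 50·51.2 + 330·53.9) / 1080 = 50.7981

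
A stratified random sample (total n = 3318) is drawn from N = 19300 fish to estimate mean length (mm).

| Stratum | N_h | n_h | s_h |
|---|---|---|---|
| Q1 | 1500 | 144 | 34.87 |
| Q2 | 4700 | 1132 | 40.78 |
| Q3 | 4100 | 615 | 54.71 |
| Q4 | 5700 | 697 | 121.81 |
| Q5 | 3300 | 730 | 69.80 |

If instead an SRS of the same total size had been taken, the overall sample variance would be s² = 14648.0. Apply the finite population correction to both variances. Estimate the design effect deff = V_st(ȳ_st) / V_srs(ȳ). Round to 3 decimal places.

deff ≈ 0.569

V̂(ȳ_st) = Σ W_h² (1 − n_h/N_h) s_h²/n_h, with W_h = N_h/N and N = 19300:
  stratum Q1: (1500/19300)²·(1 − 144/1500)·34.87²/144 = 0.0461082
  stratum Q2: (4700/19300)²·(1 − 1132/4700)·40.78²/1132 = 0.0661388
  stratum Q3: (4100/19300)²·(1 − 615/4100)·54.71²/615 = 0.186694
  stratum Q4: (5700/19300)²·(1 − 697/5700)·121.81²/697 = 1.62976
  stratum Q5: (3300/19300)²·(1 − 730/3300)·69.80²/730 = 0.151957
V_st = 2.08066
V_srs = (1 − 3318/19300)·14648.0/3318 = 3.65574
deff = V_st / V_srs = 2.08066/3.65574 = 0.5691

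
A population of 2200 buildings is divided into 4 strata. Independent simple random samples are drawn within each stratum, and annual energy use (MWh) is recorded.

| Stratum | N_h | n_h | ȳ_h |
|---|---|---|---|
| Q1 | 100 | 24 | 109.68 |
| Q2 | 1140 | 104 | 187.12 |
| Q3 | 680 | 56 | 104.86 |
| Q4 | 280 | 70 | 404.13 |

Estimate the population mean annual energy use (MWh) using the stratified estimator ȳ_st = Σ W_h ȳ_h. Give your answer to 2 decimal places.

N = Σ N_h = 2200. Stratum weights W_h = N_h/N.
ȳ_st = (100·109.68 + 1140·187.12 + 680·104.86 + 280·404.13) / 2200 = 185.7936

ȳ_st ≈ 185.79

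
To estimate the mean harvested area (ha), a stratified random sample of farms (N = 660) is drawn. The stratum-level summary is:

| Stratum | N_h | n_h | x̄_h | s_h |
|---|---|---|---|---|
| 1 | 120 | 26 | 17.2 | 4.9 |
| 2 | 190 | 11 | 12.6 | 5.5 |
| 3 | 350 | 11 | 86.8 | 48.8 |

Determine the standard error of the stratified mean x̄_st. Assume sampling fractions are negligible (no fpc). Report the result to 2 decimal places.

SE(x̄_st) ≈ 7.82

V̂(x̄_st) = Σ W_h² s_h²/n_h, with W_h = N_h/N and N = 660:
  stratum 1: (120/660)²·4.9²/26 = 0.0305277
  stratum 2: (190/660)²·5.5²/11 = 0.227904
  stratum 3: (350/660)²·48.8²/11 = 60.8829
V̂(x̄_st) = 61.1413
SE(x̄_st) = √61.1413 = 7.81929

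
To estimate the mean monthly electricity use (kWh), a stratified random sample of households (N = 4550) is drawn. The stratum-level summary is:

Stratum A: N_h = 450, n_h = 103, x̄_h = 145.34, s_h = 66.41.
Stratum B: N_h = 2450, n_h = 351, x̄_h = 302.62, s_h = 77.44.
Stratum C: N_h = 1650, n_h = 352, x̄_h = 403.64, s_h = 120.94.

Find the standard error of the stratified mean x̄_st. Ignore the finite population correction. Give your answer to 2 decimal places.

SE(x̄_st) ≈ 3.29

V̂(x̄_st) = Σ W_h² s_h²/n_h, with W_h = N_h/N and N = 4550:
  stratum A: (450/4550)²·66.41²/103 = 0.418824
  stratum B: (2450/4550)²·77.44²/351 = 4.95374
  stratum C: (1650/4550)²·120.94²/352 = 5.4644
V̂(x̄_st) = 10.837
SE(x̄_st) = √10.837 = 3.29195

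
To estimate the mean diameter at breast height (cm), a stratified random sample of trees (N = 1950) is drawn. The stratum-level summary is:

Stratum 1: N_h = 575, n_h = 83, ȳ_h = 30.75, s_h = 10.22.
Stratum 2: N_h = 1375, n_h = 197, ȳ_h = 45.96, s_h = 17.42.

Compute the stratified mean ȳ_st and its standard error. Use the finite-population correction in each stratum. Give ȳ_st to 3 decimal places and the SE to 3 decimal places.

ȳ_st ≈ 41.475, SE ≈ 0.866

ȳ_st = Σ W_h ȳ_h = (575·30.75 + 1375·45.96)/1950 = 41.47500
V̂(ȳ_st) = Σ W_h² (1 − n_h/N_h) s_h²/n_h, with W_h = N_h/N and N = 1950:
  stratum 1: (575/1950)²·(1 − 83/575)·10.22²/83 = 0.093624
  stratum 2: (1375/1950)²·(1 − 197/1375)·17.42²/197 = 0.656159
V̂(ȳ_st) = 0.749783
SE(ȳ_st) = √0.749783 = 0.8659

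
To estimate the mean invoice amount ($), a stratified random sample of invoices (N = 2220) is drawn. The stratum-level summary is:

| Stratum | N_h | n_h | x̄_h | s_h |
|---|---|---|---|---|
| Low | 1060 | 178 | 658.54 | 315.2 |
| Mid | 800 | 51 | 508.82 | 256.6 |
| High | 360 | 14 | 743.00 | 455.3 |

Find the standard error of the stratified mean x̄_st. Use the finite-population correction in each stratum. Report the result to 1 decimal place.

SE(x̄_st) ≈ 25.2

V̂(x̄_st) = Σ W_h² (1 − n_h/N_h) s_h²/n_h, with W_h = N_h/N and N = 2220:
  stratum Low: (1060/2220)²·(1 − 178/1060)·315.2²/178 = 105.882
  stratum Mid: (800/2220)²·(1 − 51/800)·256.6²/51 = 156.967
  stratum High: (360/2220)²·(1 − 14/360)·455.3²/14 = 374.231
V̂(x̄_st) = 637.08
SE(x̄_st) = √637.08 = 25.2404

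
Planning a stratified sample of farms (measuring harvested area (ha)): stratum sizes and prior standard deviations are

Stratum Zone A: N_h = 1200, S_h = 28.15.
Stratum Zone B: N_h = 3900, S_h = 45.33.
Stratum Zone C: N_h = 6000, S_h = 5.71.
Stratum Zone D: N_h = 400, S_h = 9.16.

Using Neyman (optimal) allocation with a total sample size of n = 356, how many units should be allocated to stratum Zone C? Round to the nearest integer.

Neyman allocation: n_h = n · N_h S_h / Σ N_i S_i, with n = 356.
  stratum Zone A: N_h·S_h = 1200·28.15 = 33780.00
  stratum Zone B: N_h·S_h = 3900·45.33 = 176787.00
  stratum Zone C: N_h·S_h = 6000·5.71 = 34260.00
  stratum Zone D: N_h·S_h = 400·9.16 = 3664.00
Σ N_h S_h = 248491.00
n for stratum Zone C = 356·34260.00/248491.00 = 49.083 → 49

49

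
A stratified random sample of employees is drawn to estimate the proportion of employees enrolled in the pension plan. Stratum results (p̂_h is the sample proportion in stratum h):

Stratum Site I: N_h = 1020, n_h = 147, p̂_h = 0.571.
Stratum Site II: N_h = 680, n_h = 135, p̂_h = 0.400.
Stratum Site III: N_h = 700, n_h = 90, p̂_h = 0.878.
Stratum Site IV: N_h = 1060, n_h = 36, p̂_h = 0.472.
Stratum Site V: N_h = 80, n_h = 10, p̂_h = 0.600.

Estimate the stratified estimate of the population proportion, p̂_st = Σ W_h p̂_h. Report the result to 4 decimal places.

p̂_st ≈ 0.5699

N = 3540; stratum weights W_h = N_h/N.
p̂_st = Σ W_h p̂_h = (1020·0.571 + 680·0.400 + 700·0.878 + 1060·0.472 + 80·0.600)/3540 = 0.56987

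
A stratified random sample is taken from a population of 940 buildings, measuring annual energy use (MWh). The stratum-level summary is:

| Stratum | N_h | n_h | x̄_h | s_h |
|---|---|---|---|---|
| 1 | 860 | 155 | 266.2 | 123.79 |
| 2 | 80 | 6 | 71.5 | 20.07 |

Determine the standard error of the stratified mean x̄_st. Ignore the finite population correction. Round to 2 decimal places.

SE(x̄_st) ≈ 9.12

V̂(x̄_st) = Σ W_h² s_h²/n_h, with W_h = N_h/N and N = 940:
  stratum 1: (860/940)²·123.79²/155 = 82.7524
  stratum 2: (80/940)²·20.07²/6 = 0.486259
V̂(x̄_st) = 83.2387
SE(x̄_st) = √83.2387 = 9.12352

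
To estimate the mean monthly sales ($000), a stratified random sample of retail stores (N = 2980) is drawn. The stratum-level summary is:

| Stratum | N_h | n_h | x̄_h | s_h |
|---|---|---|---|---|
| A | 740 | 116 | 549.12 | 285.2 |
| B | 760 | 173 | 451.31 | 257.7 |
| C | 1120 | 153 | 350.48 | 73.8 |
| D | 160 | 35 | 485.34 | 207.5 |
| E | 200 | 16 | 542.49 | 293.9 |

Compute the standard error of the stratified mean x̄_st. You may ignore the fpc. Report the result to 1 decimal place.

V̂(x̄_st) = Σ W_h² s_h²/n_h, with W_h = N_h/N and N = 2980:
  stratum A: (740/2980)²·285.2²/116 = 43.2386
  stratum B: (760/2980)²·257.7²/173 = 24.9676
  stratum C: (1120/2980)²·73.8²/153 = 5.02834
  stratum D: (160/2980)²·207.5²/35 = 3.5463
  stratum E: (200/2980)²·293.9²/16 = 24.3168
V̂(x̄_st) = 101.098
SE(x̄_st) = √101.098 = 10.0547

SE(x̄_st) ≈ 10.1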